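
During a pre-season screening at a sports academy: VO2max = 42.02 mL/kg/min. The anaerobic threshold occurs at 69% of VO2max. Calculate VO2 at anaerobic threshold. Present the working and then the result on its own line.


AT fraction = 69 / 100 = 0.69
AT VO2 = 42.02 * 0.69
= 28.99 mL/kg/min

28.99 mL/kg/min


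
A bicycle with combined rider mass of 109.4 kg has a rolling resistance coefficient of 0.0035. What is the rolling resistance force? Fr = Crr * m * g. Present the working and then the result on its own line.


Fr = 0.0035 * 109.4 * 9.81
= 0.3829 * 9.81
= 3.756 N

3.756 N


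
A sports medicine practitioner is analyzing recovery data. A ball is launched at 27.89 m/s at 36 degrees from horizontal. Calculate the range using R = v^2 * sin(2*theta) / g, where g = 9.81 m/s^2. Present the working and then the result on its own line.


sin(2 * 36) = sin(72) = 0.951057
v^2 = 27.89^2 = 777.8521
R = 777.8521 * 0.951057 / 9.81
= 75.411 m

75.411 m


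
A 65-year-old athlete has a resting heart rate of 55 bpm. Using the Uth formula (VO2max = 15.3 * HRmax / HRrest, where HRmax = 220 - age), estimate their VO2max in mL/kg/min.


HRmax = 220 - 65 = 155 bpm
Ratio = HRmax / HRrest = 155 / 55 = 2.8182
VO2max = 15.3 * 2.8182 = 43.12 mL/kg/min

43.12 mL/kg/min


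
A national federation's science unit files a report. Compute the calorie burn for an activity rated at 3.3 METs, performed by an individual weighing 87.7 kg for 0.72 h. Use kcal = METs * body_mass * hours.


Product of METs and mass = 3.3 * 87.7 = 289.41
Total kcal = 289.41 * 0.72 = 208.38 kcal

208.38 kcal


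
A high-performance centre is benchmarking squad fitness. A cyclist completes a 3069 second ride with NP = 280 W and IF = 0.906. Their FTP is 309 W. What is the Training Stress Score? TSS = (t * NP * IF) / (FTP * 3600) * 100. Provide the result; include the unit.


t * NP * IF = 3069 * 280 * 0.906 = 778543.92
FTP * 3600 = 1112400
TSS = (778543.92 / 1112400) * 100 = 69.99

69.99 TSS


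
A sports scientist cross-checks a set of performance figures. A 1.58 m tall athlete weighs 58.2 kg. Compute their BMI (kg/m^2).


height^2 = 2.4964 m^2
BMI = 58.2 / 2.4964 = 23.31 kg/m^2

23.31 kg/m^2


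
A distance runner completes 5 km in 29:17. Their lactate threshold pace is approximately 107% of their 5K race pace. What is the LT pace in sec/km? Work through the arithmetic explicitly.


Convert to seconds: 29 min 17 s = 1757 s
Pace per km = 1757 / 5 = 351.4 s/km
LT pace = 351.4 * 1.07 = 376.0 s/km

376.0 s/km


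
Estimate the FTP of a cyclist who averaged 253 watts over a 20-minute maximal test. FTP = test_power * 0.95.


FTP = 253 * 0.95 = 240.35 W

240.35 W


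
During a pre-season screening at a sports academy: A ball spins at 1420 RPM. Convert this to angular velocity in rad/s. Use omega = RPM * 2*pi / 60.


omega = 1420 * 2 * pi / 60
= 1420 * 6.28318531 / 60
= 8922.123 / 60
= 148.702 rad/s

148.702 rad/s


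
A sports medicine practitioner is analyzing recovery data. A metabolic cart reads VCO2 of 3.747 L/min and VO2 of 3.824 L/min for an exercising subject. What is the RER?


RER = VCO2 / VO2 = 3.747 / 3.824 = 0.9799

0.9799


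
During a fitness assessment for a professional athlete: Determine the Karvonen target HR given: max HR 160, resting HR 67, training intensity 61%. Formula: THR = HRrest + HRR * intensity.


HRR = HRmax - HRrest = 160 - 67 = 93
THR = 67 + 93 * 0.61
= 123.73 bpm

123.73 bpm


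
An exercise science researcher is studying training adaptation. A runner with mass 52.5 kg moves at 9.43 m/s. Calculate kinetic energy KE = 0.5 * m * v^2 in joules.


v^2 = 9.43^2 = 88.9249
KE = 0.5 * 52.5 * 88.9249
= 2334.28 J

2334.28 J


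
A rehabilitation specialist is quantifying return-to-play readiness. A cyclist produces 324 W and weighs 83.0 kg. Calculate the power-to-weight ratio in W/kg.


P/W = power / mass
= 324 / 83.0
= 3.904 W/kg

3.904 W/kg


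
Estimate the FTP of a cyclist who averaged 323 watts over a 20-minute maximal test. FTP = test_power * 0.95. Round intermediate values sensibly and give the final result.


FTP = 323 * 0.95 = 306.85 W

306.85 W


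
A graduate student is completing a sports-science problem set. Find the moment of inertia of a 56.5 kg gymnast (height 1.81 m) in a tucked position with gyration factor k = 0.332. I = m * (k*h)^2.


Radius of gyration = 0.332 * 1.81 = 0.60092 m
I = 56.5 * 0.60092^2
= 56.5 * 0.361105
= 20.402 kg*m^2

20.402 kg*m^2


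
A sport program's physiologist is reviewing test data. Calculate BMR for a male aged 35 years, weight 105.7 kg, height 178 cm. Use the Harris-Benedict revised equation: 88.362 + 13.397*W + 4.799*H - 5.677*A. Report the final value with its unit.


Substituting values:
W term = 13.397 * 105.7 = 1416.0629
H term = 4.799 * 178 = 854.222
A term = 5.677 * 35 = 198.695
BMR = 2159.95 kcal/day

2159.95 kcal/day


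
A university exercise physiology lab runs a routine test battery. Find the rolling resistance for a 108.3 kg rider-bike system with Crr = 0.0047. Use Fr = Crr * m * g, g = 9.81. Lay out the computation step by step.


m * g = 108.3 * 9.81 = 1062.423 N
Fr = 0.0047 * 1062.423 = 4.993 N

4.993 N


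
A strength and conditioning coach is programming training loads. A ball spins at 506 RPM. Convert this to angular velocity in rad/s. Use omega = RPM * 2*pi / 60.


omega = 506 * 2 * pi / 60
= 506 * 6.28318531 / 60
= 3179.292 / 60
= 52.988 rad/s

52.988 rad/s


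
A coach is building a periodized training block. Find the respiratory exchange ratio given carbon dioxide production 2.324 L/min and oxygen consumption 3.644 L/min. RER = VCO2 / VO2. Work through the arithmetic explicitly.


VCO2 = 2.324 L/min
VO2 = 3.644 L/min
RER = 2.324 / 3.644 = 0.6378

0.6378


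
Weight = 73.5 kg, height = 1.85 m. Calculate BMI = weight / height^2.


height^2 = 1.85^2 = 3.4225
BMI = 73.5 / 3.4225 = 21.48 kg/m^2

21.48 kg/m^2


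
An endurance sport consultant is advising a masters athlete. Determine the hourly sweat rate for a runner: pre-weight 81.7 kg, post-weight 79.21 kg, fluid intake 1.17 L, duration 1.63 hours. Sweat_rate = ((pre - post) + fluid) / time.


Mass lost = 81.7 - 79.21 = 2.49 kg
Add fluid consumed: 2.49 + 1.17 = 3.66 L total sweat
Sweat rate = 3.66 / 1.63 = 2.245 L/h

2.245 L/h


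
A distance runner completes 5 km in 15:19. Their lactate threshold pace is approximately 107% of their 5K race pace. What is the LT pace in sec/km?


Convert to seconds: 15 min 19 s = 919 s
Pace per km = 919 / 5 = 183.8 s/km
LT pace = 183.8 * 1.07 = 196.67 s/km

196.67 s/km


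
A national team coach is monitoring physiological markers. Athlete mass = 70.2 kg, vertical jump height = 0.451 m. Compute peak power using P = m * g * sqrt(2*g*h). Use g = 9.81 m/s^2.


sqrt(2 * 9.81 * 0.451) = sqrt(8.84862) = 2.974663 m/s
P = 70.2 * 9.81 * 2.974663
= 2048.54 W

2048.54 W


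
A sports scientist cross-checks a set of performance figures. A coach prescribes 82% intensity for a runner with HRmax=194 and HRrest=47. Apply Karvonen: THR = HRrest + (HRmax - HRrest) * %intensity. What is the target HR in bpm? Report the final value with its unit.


Heart rate reserve = 194 - 47 = 147
Intensity fraction = 82 / 100 = 0.82
THR = 47 + 147 * 0.82 = 167.54 bpm

167.54 bpm


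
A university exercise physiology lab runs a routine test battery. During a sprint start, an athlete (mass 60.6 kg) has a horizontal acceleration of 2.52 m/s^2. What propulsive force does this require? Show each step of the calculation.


Propulsive force = mass * acceleration
= 60.6 kg * 2.52 m/s^2
= 152.71 N

152.71 N


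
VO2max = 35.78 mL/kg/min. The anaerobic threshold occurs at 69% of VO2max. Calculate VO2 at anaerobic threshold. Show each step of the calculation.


AT fraction = 69 / 100 = 0.69
AT VO2 = 35.78 * 0.69
= 24.69 mL/kg/min

24.69 mL/kg/min


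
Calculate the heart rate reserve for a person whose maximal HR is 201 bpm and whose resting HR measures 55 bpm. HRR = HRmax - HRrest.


HRmax = 201 bpm
HRrest = 55 bpm
HRR = 201 - 55 = 146 bpm

146 bpm


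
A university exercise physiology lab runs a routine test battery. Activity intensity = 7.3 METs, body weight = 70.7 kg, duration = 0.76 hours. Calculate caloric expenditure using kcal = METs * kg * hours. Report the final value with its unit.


kcal = 7.3 * 70.7 * 0.76
= 516.11 * 0.76
= 392.24 kcal

392.24 kcal


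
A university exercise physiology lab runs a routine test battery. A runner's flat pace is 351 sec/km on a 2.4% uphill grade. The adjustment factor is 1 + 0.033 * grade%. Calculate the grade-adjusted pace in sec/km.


Factor = 1 + 0.033 * 2.4 = 1.0792
Adjusted pace = 351 * 1.0792
= 378.8 sec/km

378.8 s/km


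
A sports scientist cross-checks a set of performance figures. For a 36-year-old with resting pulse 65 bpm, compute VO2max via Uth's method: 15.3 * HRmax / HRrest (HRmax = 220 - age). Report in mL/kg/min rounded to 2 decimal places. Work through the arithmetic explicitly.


Step 1: HRmax = 220 - 36 = 184 bpm
Step 2: Ratio = 184 / 65 = 2.8308
Step 3: VO2max = 15.3 * 2.8308 = 43.31 mL/kg/min

43.31 mL/kg/min


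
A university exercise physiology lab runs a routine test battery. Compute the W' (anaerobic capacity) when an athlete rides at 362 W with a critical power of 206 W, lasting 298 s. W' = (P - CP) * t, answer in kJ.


Above-CP power = 156 W
Duration = 298 s
W' = 156 * 298 = 46488 J
Convert: 46488 / 1000 = 46.488 kJ

46.488 kJ


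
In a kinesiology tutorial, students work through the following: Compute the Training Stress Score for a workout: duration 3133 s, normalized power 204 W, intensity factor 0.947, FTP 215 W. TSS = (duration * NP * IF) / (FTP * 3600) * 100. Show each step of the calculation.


Product = 3133 * 204 * 0.947 = 605258.004
Base = 215 * 3600 = 774000
TSS = 605258.004 / 774000 * 100 = 78.2

78.2 TSS


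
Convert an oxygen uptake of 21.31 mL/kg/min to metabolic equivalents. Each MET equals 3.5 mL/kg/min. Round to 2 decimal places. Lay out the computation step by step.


One MET = 3.5 mL/kg/min
Number of METs = 21.31 / 3.5
= 6.09 METs

6.09 METs


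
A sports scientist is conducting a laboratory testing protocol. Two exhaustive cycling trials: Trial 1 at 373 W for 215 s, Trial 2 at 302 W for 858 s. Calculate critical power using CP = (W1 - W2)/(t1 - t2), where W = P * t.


W1 = 373 * 215 = 80195 J
W2 = 302 * 858 = 259116 J
CP = (80195 - 259116) / (215 - 858)
= -178921 / -643
= 278.26 W

278.26 W


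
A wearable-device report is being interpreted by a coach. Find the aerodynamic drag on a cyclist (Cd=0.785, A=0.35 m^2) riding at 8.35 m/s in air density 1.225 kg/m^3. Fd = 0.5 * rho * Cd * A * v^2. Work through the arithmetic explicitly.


Fd = 0.5 * 1.225 * 0.785 * 0.35 * 8.35^2
= 0.5 * 1.225 * 0.785 * 0.35 * 69.7225
= 11.733 N

11.733 N


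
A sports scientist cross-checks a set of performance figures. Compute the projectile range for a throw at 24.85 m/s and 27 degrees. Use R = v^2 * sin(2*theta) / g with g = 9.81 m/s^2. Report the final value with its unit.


Two times the angle = 54 degrees
sin(54) = 0.809017
R = 617.5225 * 0.809017 / 9.81 = 50.926 m

50.926 m


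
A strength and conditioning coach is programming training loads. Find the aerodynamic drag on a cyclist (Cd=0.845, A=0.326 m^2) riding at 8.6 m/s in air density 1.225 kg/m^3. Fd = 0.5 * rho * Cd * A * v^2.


Fd = 0.5 * 1.225 * 0.845 * 0.326 * 8.6^2
= 0.5 * 1.225 * 0.845 * 0.326 * 73.96
= 12.479 N

12.479 N


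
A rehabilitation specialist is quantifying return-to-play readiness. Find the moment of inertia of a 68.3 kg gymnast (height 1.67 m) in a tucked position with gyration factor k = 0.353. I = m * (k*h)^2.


Radius of gyration = 0.353 * 1.67 = 0.58951 m
I = 68.3 * 0.58951^2
= 68.3 * 0.347522
= 23.736 kg*m^2

23.736 kg*m^2


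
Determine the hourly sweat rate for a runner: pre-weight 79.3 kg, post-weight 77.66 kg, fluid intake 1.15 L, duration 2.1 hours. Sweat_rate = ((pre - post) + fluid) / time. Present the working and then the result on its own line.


Mass lost = 79.3 - 77.66 = 1.64 kg
Add fluid consumed: 1.64 + 1.15 = 2.79 L total sweat
Sweat rate = 2.79 / 2.1 = 1.329 L/h

1.329 L/h


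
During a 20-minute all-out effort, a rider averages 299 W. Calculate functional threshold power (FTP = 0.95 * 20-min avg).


FTP = 0.95 * 299
= 284.05 W

284.05 W


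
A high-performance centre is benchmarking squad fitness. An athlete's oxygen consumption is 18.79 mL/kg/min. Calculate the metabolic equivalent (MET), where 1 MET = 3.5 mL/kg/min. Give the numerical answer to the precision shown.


MET = VO2 / 3.5
= 18.79 / 3.5
= 5.37 METs

5.37 METs


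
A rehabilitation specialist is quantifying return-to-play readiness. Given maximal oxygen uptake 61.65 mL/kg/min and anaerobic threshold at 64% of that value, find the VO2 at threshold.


Percentage as decimal = 0.64
VO2 at AT = 61.65 * 0.64 = 39.46 mL/kg/min

39.46 mL/kg/min


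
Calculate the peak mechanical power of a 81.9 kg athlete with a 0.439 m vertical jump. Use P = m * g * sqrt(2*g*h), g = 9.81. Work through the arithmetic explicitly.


First, sqrt(2gh) = sqrt(2 * 9.81 * 0.439)
= sqrt(8.61318) = 2.934822 m/s
Power = 81.9 * 9.81 * 2.934822 = 2357.95 W

2357.95 W


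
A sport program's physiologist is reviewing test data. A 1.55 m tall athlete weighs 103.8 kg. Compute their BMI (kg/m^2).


height^2 = 2.4025 m^2
BMI = 103.8 / 2.4025 = 43.2 kg/m^2

43.2 kg/m^2


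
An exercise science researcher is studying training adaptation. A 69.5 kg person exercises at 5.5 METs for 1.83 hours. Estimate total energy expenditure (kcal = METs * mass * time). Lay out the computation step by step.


Energy = METs * mass(kg) * time(h)
= 5.5 * 69.5 * 1.83
= 699.52 kcal

699.52 kcal


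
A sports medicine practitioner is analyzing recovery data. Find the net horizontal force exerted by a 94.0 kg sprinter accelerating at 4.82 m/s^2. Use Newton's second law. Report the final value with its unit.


Newton's second law: F = m * a
F = 94.0 * 4.82 = 453.08 N

453.08 N


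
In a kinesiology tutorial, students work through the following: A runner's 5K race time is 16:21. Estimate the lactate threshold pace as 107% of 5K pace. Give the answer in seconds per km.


Total race time = 16*60 + 21 = 981 seconds
5K pace = 981 / 5 = 196.2 sec/km
LT pace = 196.2 * 1.07 = 209.93 sec/km

209.93 s/km


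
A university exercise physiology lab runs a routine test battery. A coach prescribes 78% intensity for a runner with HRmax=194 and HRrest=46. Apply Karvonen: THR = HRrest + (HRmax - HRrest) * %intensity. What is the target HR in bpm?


Heart rate reserve = 194 - 46 = 148
Intensity fraction = 78 / 100 = 0.78
THR = 46 + 148 * 0.78 = 161.44 bpm

161.44 bpm


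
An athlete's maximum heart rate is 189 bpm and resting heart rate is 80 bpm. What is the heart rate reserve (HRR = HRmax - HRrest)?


HRR = HRmax - HRrest
= 189 - 80
= 109 bpm

109 bpm


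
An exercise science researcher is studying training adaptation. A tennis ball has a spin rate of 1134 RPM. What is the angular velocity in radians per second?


Convert RPM to rad/s: multiply by 2*pi and divide by 60
omega = 1134 * 2 * pi / 60
= 118.752 rad/s

118.752 rad/s


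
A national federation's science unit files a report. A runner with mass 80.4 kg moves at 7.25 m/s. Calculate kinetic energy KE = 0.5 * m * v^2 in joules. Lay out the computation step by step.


v^2 = 7.25^2 = 52.5625
KE = 0.5 * 80.4 * 52.5625
= 2113.01 J

2113.01 J


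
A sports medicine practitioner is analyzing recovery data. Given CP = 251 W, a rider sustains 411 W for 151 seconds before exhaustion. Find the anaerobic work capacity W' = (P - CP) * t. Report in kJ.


Excess power = 411 - 251 = 160 W
Work above CP = 160 * 151 = 24160 J
W' = 24.16 kJ

24.16 kJ


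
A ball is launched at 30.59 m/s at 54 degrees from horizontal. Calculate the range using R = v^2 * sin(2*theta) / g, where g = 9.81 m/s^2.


sin(2 * 54) = sin(108) = 0.951057
v^2 = 30.59^2 = 935.7481
R = 935.7481 * 0.951057 / 9.81
= 90.719 m

90.719 m


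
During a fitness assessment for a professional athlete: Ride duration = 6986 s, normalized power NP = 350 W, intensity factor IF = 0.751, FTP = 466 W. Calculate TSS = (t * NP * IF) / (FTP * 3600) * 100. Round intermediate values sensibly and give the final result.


Numerator = 6986 * 350 * 0.751 = 1836270.1
Denominator = 466 * 3600 = 1677600
TSS = 1836270.1 / 1677600 * 100
= 109.46

109.46 TSS


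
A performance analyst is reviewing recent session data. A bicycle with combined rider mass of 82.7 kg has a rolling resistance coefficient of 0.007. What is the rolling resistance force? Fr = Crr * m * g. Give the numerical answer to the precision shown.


Fr = 0.007 * 82.7 * 9.81
= 0.5789 * 9.81
= 5.679 N

5.679 N


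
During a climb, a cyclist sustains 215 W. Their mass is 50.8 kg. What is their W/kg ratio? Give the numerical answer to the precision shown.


Power-to-weight = 215 W / 50.8 kg
= 4.232 W/kg

4.232 W/kg


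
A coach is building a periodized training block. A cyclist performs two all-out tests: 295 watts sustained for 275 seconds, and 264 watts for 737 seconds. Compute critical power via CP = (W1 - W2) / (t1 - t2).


W1 = P1 * t1 = 295 * 275 = 81125 J
W2 = P2 * t2 = 264 * 737 = 194568 J
CP = (81125 - 194568) / (275 - 737)
= 245.55 W

245.55 W


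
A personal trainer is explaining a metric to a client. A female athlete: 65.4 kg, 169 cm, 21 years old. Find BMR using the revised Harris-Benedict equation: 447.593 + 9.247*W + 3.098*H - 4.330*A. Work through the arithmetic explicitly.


Intercept = 447.593
Weight contribution = 9.247 * 65.4 = 604.7538
Height contribution = 3.098 * 169 = 523.562
Age contribution = 4.33 * 21 = 90.93
BMR = 447.593 + 604.7538 + 523.562 - 90.93
= 1484.98 kcal/day

1484.98 kcal/day


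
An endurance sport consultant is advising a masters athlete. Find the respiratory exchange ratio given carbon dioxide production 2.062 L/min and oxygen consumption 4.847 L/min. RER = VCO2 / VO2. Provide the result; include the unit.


VCO2 = 2.062 L/min
VO2 = 4.847 L/min
RER = 2.062 / 4.847 = 0.4254

0.4254


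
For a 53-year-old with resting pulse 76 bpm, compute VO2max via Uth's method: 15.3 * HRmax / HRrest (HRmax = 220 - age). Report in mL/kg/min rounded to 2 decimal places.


Step 1: HRmax = 220 - 53 = 167 bpm
Step 2: Ratio = 167 / 76 = 2.1974
Step 3: VO2max = 15.3 * 2.1974 = 33.62 mL/kg/min

33.62 mL/kg/min


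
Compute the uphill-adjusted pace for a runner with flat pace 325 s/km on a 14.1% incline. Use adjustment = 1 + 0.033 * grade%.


Adjustment factor = 1 + 0.033 * 14.1 = 1.4653
Grade-adjusted pace = 325 * 1.4653 = 476.22 s/km

476.22 s/km


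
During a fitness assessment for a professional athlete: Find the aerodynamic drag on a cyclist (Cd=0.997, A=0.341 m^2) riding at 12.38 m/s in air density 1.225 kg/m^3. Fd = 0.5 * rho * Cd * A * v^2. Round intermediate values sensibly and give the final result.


Fd = 0.5 * 1.225 * 0.997 * 0.341 * 12.38^2
= 0.5 * 1.225 * 0.997 * 0.341 * 153.2644
= 31.915 N

31.915 N


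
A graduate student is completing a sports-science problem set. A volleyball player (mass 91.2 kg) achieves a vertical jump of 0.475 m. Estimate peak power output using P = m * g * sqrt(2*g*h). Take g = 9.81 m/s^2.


2 * g * h = 2 * 9.81 * 0.475 = 9.3195
sqrt(9.3195) = 3.052786 m/s
P = 91.2 * 9.81 * 3.052786 = 2731.24 W

2731.24 W


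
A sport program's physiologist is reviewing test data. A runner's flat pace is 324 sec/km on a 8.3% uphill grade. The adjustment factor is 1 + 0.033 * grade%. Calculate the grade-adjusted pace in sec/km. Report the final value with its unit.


Factor = 1 + 0.033 * 8.3 = 1.2739
Adjusted pace = 324 * 1.2739
= 412.74 sec/km

412.74 s/km


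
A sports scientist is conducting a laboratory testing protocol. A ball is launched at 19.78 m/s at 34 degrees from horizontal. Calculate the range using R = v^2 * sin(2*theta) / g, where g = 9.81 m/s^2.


sin(2 * 34) = sin(68) = 0.927184
v^2 = 19.78^2 = 391.2484
R = 391.2484 * 0.927184 / 9.81
= 36.979 m

36.979 m


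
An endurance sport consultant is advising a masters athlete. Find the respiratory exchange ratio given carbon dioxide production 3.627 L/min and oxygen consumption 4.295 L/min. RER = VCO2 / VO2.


VCO2 = 3.627 L/min
VO2 = 4.295 L/min
RER = 3.627 / 4.295 = 0.8445

0.8445


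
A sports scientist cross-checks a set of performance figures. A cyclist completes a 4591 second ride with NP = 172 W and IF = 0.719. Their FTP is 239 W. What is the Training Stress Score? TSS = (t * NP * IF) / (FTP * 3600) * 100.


t * NP * IF = 4591 * 172 * 0.719 = 567759.788
FTP * 3600 = 860400
TSS = (567759.788 / 860400) * 100 = 65.99

65.99 TSS


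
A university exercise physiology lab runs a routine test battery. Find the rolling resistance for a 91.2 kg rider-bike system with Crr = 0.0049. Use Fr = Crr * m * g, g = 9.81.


m * g = 91.2 * 9.81 = 894.672 N
Fr = 0.0049 * 894.672 = 4.384 N

4.384 N


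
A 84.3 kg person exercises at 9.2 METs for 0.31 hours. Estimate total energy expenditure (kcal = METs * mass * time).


Energy = METs * mass(kg) * time(h)
= 9.2 * 84.3 * 0.31
= 240.42 kcal

240.42 kcal


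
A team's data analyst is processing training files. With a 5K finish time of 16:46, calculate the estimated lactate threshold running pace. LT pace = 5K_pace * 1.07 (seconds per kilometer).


Race duration = 1006 s for 5 km
Average pace = 1006 / 5 = 201.2 s/km
LT pace = 201.2 * 1.07
= 215.28 s/km

215.28 s/km


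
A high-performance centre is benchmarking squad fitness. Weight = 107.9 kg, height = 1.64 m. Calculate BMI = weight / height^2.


height^2 = 1.64^2 = 2.6896
BMI = 107.9 / 2.6896 = 40.12 kg/m^2

40.12 kg/m^2


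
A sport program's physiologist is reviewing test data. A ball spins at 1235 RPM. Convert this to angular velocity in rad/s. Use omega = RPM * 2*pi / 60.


omega = 1235 * 2 * pi / 60
= 1235 * 6.28318531 / 60
= 7759.734 / 60
= 129.329 rad/s

129.329 rad/s


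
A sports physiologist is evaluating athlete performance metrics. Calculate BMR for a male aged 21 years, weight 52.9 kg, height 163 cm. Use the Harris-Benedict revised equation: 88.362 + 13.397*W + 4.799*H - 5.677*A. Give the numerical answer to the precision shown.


Substituting values:
W term = 13.397 * 52.9 = 708.7013
H term = 4.799 * 163 = 782.237
A term = 5.677 * 21 = 119.217
BMR = 1460.08 kcal/day

1460.08 kcal/day


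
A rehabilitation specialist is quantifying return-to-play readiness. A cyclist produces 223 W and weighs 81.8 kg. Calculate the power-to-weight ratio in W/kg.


P/W = power / mass
= 223 / 81.8
= 2.726 W/kg

2.726 W/kg


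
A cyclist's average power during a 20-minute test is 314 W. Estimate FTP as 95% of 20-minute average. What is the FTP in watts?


FTP = 20-min power * 0.95
= 314 * 0.95
= 298.3 W

298.3 W


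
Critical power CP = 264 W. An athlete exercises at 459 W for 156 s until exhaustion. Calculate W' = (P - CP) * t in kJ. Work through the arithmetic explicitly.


P - CP = 459 - 264 = 195 W
W' = 195 * 156 = 30420 J
= 30420 / 1000 = 30.42 kJ

30.42 kJ


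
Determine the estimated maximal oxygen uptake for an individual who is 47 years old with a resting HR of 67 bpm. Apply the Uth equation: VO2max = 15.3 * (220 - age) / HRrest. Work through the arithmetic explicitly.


HRmax = 220 - 47 = 173
VO2max = 15.3 * (173 / 67)
= 15.3 * 2.5821
= 39.51 mL/kg/min

39.51 mL/kg/min


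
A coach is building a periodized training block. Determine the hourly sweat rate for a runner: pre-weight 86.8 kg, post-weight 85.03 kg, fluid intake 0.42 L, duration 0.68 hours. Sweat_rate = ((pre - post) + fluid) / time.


Mass lost = 86.8 - 85.03 = 1.77 kg
Add fluid consumed: 1.77 + 0.42 = 2.19 L total sweat
Sweat rate = 2.19 / 0.68 = 3.221 L/h

3.221 L/h


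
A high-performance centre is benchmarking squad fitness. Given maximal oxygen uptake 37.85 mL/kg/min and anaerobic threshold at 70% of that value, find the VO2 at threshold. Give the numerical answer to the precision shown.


Percentage as decimal = 0.7
VO2 at AT = 37.85 * 0.7 = 26.5 mL/kg/min

26.5 mL/kg/min


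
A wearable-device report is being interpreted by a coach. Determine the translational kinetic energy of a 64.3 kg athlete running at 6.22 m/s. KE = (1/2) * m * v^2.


KE = 0.5 * m * v^2
= 0.5 * 64.3 * 6.22^2
= 0.5 * 64.3 * 38.6884
= 1243.83 J

1243.83 J


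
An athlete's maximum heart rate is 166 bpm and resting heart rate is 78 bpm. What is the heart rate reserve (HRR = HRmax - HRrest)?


HRR = HRmax - HRrest
= 166 - 78
= 88 bpm

88 bpm


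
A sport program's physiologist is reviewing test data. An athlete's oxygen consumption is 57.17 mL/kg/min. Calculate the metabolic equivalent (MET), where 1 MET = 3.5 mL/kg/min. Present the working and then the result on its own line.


MET = VO2 / 3.5
= 57.17 / 3.5
= 16.33 METs

16.33 METs


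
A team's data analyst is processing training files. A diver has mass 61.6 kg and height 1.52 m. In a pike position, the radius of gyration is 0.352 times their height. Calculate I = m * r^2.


r = 0.352 * 1.52 = 0.53504 m
I = m * r^2 = 61.6 * 0.286268 = 17.634 kg*m^2

17.634 kg*m^2


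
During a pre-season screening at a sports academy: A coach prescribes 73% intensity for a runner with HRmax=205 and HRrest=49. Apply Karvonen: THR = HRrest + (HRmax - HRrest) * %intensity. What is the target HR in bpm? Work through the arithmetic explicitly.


Heart rate reserve = 205 - 49 = 156
Intensity fraction = 73 / 100 = 0.73
THR = 49 + 156 * 0.73 = 162.88 bpm

162.88 bpm


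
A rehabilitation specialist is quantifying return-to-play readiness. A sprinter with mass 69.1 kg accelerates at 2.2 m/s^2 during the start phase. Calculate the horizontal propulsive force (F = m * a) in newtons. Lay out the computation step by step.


F = m * a
= 69.1 * 2.2
= 152.02 N

152.02 N


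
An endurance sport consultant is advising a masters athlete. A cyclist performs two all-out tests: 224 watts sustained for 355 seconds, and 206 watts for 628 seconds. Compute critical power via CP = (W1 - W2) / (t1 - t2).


W1 = P1 * t1 = 224 * 355 = 79520 J
W2 = P2 * t2 = 206 * 628 = 129368 J
CP = (79520 - 129368) / (355 - 628)
= 182.59 W

182.59 W


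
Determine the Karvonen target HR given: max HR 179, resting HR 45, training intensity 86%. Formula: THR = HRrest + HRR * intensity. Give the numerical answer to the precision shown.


HRR = HRmax - HRrest = 179 - 45 = 134
THR = 45 + 134 * 0.86
= 160.24 bpm

160.24 bpm


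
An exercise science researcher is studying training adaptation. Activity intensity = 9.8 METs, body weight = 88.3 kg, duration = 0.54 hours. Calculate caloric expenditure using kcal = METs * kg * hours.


kcal = 9.8 * 88.3 * 0.54
= 865.34 * 0.54
= 467.28 kcal

467.28 kcal


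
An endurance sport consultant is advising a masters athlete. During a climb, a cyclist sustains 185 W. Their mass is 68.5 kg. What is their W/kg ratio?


Power-to-weight = 185 W / 68.5 kg
= 2.701 W/kg

2.701 W/kg


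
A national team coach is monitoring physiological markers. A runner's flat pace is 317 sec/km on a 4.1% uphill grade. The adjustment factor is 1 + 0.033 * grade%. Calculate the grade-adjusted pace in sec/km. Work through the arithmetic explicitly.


Factor = 1 + 0.033 * 4.1 = 1.1353
Adjusted pace = 317 * 1.1353
= 359.89 sec/km

359.89 s/km


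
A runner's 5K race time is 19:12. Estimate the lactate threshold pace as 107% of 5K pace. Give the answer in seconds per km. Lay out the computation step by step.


Total race time = 19*60 + 12 = 1152 seconds
5K pace = 1152 / 5 = 230.4 sec/km
LT pace = 230.4 * 1.07 = 246.53 sec/km

246.53 s/km


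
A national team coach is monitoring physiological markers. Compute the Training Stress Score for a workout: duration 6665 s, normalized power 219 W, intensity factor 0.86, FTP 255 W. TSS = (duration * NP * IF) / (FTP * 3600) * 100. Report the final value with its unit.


Product = 6665 * 219 * 0.86 = 1255286.1
Base = 255 * 3600 = 918000
TSS = 1255286.1 / 918000 * 100 = 136.74

136.74 TSS


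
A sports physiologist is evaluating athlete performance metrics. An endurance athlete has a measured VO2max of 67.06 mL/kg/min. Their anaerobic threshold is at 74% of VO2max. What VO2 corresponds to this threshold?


Anaerobic threshold VO2 = VO2max * 74%
= 67.06 * 0.74
= 49.62 mL/kg/min

49.62 mL/kg/min


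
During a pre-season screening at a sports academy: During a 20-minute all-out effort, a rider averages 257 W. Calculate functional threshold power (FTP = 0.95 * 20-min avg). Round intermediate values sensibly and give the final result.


FTP = 0.95 * 257
= 244.15 W

244.15 W


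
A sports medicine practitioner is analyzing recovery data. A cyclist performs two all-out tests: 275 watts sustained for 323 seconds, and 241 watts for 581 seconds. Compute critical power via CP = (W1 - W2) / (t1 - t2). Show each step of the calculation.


W1 = P1 * t1 = 275 * 323 = 88825 J
W2 = P2 * t2 = 241 * 581 = 140021 J
CP = (88825 - 140021) / (323 - 581)
= 198.43 W

198.43 W


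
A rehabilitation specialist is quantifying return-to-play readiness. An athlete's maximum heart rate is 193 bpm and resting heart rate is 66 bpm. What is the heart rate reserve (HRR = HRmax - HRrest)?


HRR = HRmax - HRrest
= 193 - 66
= 127 bpm

127 bpm


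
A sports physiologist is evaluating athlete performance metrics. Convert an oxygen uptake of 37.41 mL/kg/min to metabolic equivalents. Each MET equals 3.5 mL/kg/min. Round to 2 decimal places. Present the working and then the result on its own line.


One MET = 3.5 mL/kg/min
Number of METs = 37.41 / 3.5
= 10.69 METs

10.69 METs


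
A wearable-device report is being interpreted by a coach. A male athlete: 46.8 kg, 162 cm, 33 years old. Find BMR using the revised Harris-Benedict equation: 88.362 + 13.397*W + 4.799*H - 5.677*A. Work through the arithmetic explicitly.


Intercept = 88.362
Weight contribution = 13.397 * 46.8 = 626.9796
Height contribution = 4.799 * 162 = 777.438
Age contribution = 5.677 * 33 = 187.341
BMR = 88.362 + 626.9796 + 777.438 - 187.341
= 1305.44 kcal/day

1305.44 kcal/day


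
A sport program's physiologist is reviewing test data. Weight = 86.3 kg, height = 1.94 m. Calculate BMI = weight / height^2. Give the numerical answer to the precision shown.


height^2 = 1.94^2 = 3.7636
BMI = 86.3 / 3.7636 = 22.93 kg/m^2

22.93 kg/m^2


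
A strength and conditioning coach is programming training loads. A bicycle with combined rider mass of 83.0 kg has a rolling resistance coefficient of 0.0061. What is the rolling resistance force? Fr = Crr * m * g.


Fr = 0.0061 * 83.0 * 9.81
= 0.5063 * 9.81
= 4.967 N

4.967 N


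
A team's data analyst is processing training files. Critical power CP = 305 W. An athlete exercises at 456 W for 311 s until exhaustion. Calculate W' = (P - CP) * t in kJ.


P - CP = 456 - 305 = 151 W
W' = 151 * 311 = 46961 J
= 46961 / 1000 = 46.961 kJ

46.961 kJ


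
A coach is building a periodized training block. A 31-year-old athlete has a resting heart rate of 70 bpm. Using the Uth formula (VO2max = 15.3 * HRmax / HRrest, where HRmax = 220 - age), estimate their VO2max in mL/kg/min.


HRmax = 220 - 31 = 189 bpm
Ratio = HRmax / HRrest = 189 / 70 = 2.7
VO2max = 15.3 * 2.7 = 41.31 mL/kg/min

41.31 mL/kg/min


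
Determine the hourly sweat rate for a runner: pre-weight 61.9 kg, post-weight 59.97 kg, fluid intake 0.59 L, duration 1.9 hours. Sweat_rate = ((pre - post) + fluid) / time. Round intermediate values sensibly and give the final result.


Mass lost = 61.9 - 59.97 = 1.93 kg
Add fluid consumed: 1.93 + 0.59 = 2.52 L total sweat
Sweat rate = 2.52 / 1.9 = 1.326 L/h

1.326 L/h


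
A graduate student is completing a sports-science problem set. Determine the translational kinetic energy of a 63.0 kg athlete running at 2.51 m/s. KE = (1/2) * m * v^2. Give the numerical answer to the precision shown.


KE = 0.5 * m * v^2
= 0.5 * 63.0 * 2.51^2
= 0.5 * 63.0 * 6.3001
= 198.45 J

198.45 J


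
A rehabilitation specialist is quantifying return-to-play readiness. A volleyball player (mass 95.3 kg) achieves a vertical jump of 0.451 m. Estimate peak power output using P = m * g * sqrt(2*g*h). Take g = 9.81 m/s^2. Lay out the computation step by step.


2 * g * h = 2 * 9.81 * 0.451 = 8.84862
sqrt(8.84862) = 2.974663 m/s
P = 95.3 * 9.81 * 2.974663 = 2780.99 W

2780.99 W


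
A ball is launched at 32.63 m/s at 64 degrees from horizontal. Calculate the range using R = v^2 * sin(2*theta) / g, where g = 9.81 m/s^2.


sin(2 * 64) = sin(128) = 0.788011
v^2 = 32.63^2 = 1064.7169
R = 1064.7169 * 0.788011 / 9.81
= 85.526 m

85.526 m


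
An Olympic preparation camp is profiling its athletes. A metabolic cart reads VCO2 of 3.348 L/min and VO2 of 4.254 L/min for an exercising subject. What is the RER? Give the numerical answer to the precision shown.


RER = VCO2 / VO2 = 3.348 / 4.254 = 0.787

0.787


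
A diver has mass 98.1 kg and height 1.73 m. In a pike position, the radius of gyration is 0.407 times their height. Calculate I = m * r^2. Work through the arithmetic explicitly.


r = 0.407 * 1.73 = 0.70411 m
I = m * r^2 = 98.1 * 0.495771 = 48.635 kg*m^2

48.635 kg*m^2


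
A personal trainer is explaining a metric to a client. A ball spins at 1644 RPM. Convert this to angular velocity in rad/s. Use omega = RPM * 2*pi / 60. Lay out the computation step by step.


omega = 1644 * 2 * pi / 60
= 1644 * 6.28318531 / 60
= 10329.557 / 60
= 172.159 rad/s

172.159 rad/s


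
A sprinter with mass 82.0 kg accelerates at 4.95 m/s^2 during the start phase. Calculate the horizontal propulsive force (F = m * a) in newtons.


F = m * a
= 82.0 * 4.95
= 405.9 N

405.9 N


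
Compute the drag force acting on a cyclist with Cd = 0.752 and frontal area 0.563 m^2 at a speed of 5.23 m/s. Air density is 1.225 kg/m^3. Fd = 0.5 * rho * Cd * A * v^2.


Step 1: v^2 = 27.3529
Step 2: Fd = 0.5 * 1.225 * 0.752 * 0.563 * 27.3529
= 7.093 N

7.093 N


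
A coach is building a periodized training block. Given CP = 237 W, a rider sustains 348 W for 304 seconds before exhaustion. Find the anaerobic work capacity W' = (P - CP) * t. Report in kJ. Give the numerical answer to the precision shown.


Excess power = 348 - 237 = 111 W
Work above CP = 111 * 304 = 33744 J
W' = 33.744 kJ

33.744 kJ


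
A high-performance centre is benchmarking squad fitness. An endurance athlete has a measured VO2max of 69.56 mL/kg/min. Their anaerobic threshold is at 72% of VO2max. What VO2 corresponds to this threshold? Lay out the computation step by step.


Anaerobic threshold VO2 = VO2max * 72%
= 69.56 * 0.72
= 50.08 mL/kg/min

50.08 mL/kg/min


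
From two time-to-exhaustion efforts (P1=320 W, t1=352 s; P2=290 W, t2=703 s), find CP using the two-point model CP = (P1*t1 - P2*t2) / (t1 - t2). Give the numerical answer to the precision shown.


Work in trial 1 = 112640 J
Work in trial 2 = 203870 J
Delta work = -91230 J
Delta time = -351 s
CP = -91230 / -351 = 259.91 W

259.91 W


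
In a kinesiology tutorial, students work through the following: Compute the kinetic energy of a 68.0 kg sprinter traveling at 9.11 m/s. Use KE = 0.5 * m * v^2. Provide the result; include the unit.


Velocity squared = 82.9921
KE = 0.5 * 68.0 * 82.9921 = 2821.73 J

2821.73 J


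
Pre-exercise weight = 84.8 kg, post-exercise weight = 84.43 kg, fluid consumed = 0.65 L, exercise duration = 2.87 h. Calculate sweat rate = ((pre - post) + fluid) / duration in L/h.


Weight loss = 84.8 - 84.43 = 0.37 kg (approx L)
Total sweat = 0.37 + 0.65 = 1.02 L
Sweat rate = 1.02 / 2.87 = 0.355 L/h

0.355 L/h


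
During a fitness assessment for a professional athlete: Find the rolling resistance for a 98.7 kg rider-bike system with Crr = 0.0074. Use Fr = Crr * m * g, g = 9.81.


m * g = 98.7 * 9.81 = 968.247 N
Fr = 0.0074 * 968.247 = 7.165 N

7.165 N


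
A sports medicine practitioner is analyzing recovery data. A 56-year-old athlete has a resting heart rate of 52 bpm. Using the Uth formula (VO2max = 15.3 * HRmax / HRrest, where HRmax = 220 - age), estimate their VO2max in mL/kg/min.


HRmax = 220 - 56 = 164 bpm
Ratio = HRmax / HRrest = 164 / 52 = 3.1538
VO2max = 15.3 * 3.1538 = 48.25 mL/kg/min

48.25 mL/kg/min


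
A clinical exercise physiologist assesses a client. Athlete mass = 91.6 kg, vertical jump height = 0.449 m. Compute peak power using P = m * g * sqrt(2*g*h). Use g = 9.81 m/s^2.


sqrt(2 * 9.81 * 0.449) = sqrt(8.80938) = 2.96806 m/s
P = 91.6 * 9.81 * 2.96806
= 2667.09 W

2667.09 W


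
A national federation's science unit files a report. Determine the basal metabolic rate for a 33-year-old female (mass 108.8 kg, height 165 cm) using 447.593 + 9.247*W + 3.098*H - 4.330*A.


BMR = 447.593 + 9.247*108.8 + 3.098*165 - 4.330*33
= 1821.95 kcal/day

1821.95 kcal/day


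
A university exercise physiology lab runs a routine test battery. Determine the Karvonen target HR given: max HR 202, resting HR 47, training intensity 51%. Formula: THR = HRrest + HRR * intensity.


HRR = HRmax - HRrest = 202 - 47 = 155
THR = 47 + 155 * 0.51
= 126.05 bpm

126.05 bpm


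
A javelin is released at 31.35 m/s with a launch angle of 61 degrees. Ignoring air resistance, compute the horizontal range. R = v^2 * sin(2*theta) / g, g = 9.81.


Launch speed squared = 982.8225
sin(2 * 61 deg) = 0.848048
Range = 982.8225 * 0.848048 / 9.81
= 84.962 m

84.962 m


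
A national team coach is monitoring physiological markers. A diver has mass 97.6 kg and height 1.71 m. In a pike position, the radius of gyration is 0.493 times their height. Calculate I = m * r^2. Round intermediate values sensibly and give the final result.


r = 0.493 * 1.71 = 0.84303 m
I = m * r^2 = 97.6 * 0.7107 = 69.364 kg*m^2

69.364 kg*m^2


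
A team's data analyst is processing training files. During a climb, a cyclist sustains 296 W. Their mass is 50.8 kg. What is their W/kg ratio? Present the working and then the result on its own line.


Power-to-weight = 296 W / 50.8 kg
= 5.827 W/kg

5.827 W/kg


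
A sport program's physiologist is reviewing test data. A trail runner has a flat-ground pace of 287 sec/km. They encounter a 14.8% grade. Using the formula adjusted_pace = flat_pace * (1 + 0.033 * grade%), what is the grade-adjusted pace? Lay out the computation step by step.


Grade factor = 1 + 0.033 * 14.8 = 1.4884
Adjusted = 287 * 1.4884 = 427.17 sec/km

427.17 s/km


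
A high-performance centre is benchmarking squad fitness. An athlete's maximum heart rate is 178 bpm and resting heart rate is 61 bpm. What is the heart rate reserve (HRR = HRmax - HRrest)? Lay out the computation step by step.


HRR = HRmax - HRrest
= 178 - 61
= 117 bpm

117 bpm


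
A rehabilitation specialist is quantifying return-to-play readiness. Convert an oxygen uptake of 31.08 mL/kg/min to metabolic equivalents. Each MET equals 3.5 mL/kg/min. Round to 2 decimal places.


One MET = 3.5 mL/kg/min
Number of METs = 31.08 / 3.5
= 8.88 METs

8.88 METs


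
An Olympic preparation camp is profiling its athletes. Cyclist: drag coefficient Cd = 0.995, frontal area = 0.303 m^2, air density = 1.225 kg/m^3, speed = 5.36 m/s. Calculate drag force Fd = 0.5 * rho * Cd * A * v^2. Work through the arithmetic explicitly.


v^2 = 5.36^2 = 28.7296
Fd = 0.5 * 1.225 * 0.995 * 0.303 * 28.7296
= 5.305 N

5.305 N


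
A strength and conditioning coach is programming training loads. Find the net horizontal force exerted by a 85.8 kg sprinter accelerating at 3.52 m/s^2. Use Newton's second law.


Newton's second law: F = m * a
F = 85.8 * 3.52 = 302.02 N

302.02 N


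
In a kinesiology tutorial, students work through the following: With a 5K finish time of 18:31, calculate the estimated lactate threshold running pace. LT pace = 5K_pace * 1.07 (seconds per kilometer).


Race duration = 1111 s for 5 km
Average pace = 1111 / 5 = 222.2 s/km
LT pace = 222.2 * 1.07
= 237.75 s/km

237.75 s/km
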